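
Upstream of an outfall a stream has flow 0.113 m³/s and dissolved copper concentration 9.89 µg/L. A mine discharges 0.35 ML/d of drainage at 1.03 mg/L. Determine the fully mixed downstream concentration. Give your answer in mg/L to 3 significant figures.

0.35 ML/d = 0.004051 m³/s.
9.89 µg/L = 0.00989 mg/L.
By mass balance at complete mixing, C = (0.004051·1.03 + 0.113·0.00989) / (0.004051 + 0.113) = 0.00529/0.1171 = 0.04519 mg/L.

0.0452 mg/L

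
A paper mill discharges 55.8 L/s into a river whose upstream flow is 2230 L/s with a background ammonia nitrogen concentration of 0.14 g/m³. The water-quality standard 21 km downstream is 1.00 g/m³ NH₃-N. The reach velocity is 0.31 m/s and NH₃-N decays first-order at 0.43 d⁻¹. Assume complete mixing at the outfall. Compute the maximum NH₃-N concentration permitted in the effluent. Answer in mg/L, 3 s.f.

51.8 mg/L

55.8 L/s = 0.0558 m³/s.
2230 L/s = 2.23 m³/s.
Travel time to the compliance point: t = 2.1e+04/0.31 = 6.774e+04 s = 0.7841 d; decay factor exp(−0.43·0.7841) = 0.7138.
So the concentration just after mixing may be at most 1/0.7138 = 1.401 mg/L.
Mass balance: 1.401·2.286 = 0.0558·Cₑ + 2.23·0.14.
Cₑ = (3.202 − 0.3122) / 0.0558 = 51.79 mg/L.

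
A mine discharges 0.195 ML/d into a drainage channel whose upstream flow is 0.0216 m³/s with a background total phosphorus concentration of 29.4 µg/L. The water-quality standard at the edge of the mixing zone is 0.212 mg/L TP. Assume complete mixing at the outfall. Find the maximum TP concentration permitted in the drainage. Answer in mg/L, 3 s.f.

1.96 mg/L

0.195 ML/d = 0.002257 m³/s.
29.4 µg/L = 0.0294 mg/L.
Mass balance: 0.212·0.02386 = 0.002257·Cₑ + 0.0216·0.0294.
Cₑ = (0.005058 − 0.000635) / 0.002257 = 1.96 mg/L.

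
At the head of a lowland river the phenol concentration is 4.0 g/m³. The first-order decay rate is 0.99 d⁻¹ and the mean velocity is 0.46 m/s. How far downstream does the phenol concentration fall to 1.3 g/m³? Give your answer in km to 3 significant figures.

From C = C₀·e^(−kt), t = ln(C₀/C)/k = ln(4.0/1.3)/0.99 = 1.124/0.99 = 1.135 d.
Distance = v·t = 0.46 m/s × 9.809e+04 s = 4.512e+04 m = 45.12 km.

45.1 km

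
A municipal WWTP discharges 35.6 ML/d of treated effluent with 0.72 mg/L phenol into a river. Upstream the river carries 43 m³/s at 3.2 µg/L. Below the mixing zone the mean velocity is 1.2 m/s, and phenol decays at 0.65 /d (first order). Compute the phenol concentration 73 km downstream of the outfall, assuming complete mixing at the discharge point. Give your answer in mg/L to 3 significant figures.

0.00633 mg/L

35.6 ML/d = 0.412 m³/s.
3.2 µg/L = 0.0032 mg/L.
After complete mixing, C₀ = (0.412·0.72 + 43·0.0032) / 43.41 = 0.01 mg/L.
Travel time t = 7.3e+04 m / 1.2 m/s = 6.083e+04 s = 0.7041 d.
C = 0.01·exp(−0.65·0.7041) = 0.01·0.6328 = 0.00633 mg/L.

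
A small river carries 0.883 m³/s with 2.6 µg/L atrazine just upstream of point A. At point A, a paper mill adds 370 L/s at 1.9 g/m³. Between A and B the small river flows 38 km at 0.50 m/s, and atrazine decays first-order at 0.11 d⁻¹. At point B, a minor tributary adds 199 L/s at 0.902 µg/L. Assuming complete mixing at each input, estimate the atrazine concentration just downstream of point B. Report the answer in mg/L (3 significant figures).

0.441 mg/L

2.6 µg/L = 0.0026 mg/L.
370 L/s = 0.37 m³/s.
After input A: C = (0.883·0.0026 + 0.37·1.9) / 1.253 = 0.5629 mg/L.
Over the 38 km reach to input B (t = 7.6e+04 s = 0.8796 d), decay gives C = 0.5629·exp(−0.11·0.8796) = 0.511 mg/L.
199 L/s = 0.199 m³/s.
0.902 µg/L = 0.000902 mg/L.
After input B: C = (1.253·0.511 + 0.199·0.000902) / 1.452 = 0.4411 mg/L.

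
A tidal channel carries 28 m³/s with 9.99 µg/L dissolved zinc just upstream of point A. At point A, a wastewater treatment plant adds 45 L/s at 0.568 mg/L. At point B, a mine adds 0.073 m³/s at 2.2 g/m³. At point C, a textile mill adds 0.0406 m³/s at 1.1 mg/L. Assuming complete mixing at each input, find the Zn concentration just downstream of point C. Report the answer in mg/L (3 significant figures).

0.0181 mg/L

9.99 µg/L = 0.00999 mg/L.
45 L/s = 0.045 m³/s.
After input A: C = (28·0.00999 + 0.045·0.568) / 28.05 = 0.01089 mg/L.
After input B: C = (28.05·0.01089 + 0.073·2.2) / 28.12 = 0.01657 mg/L.
After input C: C = (28.12·0.01657 + 0.0406·1.1) / 28.16 = 0.01813 mg/L.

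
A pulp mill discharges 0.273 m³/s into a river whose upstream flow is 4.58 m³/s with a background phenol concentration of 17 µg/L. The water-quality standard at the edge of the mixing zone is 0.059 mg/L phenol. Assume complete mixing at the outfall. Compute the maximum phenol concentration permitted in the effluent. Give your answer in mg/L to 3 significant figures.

0.764 mg/L

17 µg/L = 0.017 mg/L.
Mass balance: 0.059·4.853 = 0.273·Cₑ + 4.58·0.017.
Cₑ = (0.2863 − 0.07786) / 0.273 = 0.7636 mg/L.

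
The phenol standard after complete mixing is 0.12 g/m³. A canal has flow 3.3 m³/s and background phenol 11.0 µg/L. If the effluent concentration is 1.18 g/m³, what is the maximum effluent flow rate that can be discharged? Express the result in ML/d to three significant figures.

29.3 ML/d

11.0 µg/L = 0.011 mg/L.
Mass balance at complete mixing: C_std·(Q_w + Q_r) = Q_w·C_e + Q_r·C_b.
Rearranging, Q_w = Q_r·(C_std − C_b)/(C_e − C_std) = 3.3·(0.12 − 0.011) / (1.18 − 0.12) = 0.3393 m³/s.
= 29.32 ML/d.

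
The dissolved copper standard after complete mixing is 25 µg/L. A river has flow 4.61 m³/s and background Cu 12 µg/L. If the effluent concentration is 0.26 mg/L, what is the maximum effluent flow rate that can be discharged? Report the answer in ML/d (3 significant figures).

22.0 ML/d

12 µg/L = 0.012 mg/L.
25 µg/L = 0.025 mg/L.
Mass balance at complete mixing: C_std·(Q_w + Q_r) = Q_w·C_e + Q_r·C_b.
Rearranging, Q_w = Q_r·(C_std − C_b)/(C_e − C_std) = 4.61·(0.025 − 0.012) / (0.26 − 0.025) = 0.255 m³/s.
= 22.03 ML/d.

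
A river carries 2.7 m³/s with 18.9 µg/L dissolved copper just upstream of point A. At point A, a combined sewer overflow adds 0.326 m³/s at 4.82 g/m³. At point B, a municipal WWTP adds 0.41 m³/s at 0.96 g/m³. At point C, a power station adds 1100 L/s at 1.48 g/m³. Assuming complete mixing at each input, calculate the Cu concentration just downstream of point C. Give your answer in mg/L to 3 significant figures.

0.803 mg/L

18.9 µg/L = 0.0189 mg/L.
After input A: C = (2.7·0.0189 + 0.326·4.82) / 3.026 = 0.5361 mg/L.
After input B: C = (3.026·0.5361 + 0.41·0.96) / 3.436 = 0.5867 mg/L.
1100 L/s = 1.1 m³/s.
After input C: C = (3.436·0.5867 + 1.1·1.48) / 4.536 = 0.8033 mg/L.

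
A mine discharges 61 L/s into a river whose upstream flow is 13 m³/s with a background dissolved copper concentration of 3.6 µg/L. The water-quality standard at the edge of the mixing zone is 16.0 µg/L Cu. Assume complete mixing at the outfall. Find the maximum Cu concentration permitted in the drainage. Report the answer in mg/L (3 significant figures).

61 L/s = 0.061 m³/s.
3.6 µg/L = 0.0036 mg/L.
16.0 µg/L = 0.016 mg/L.
Mass balance: 0.016·13.06 = 0.061·Cₑ + 13·0.0036.
Cₑ = (0.209 − 0.0468) / 0.061 = 2.659 mg/L.

2.66 mg/L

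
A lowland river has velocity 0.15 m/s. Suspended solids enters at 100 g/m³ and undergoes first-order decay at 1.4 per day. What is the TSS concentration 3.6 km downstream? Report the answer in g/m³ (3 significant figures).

Travel time t = 3.6 km / 0.15 m/s = 3600/0.15 = 2.4e+04 s = 0.2778 d.
First-order decay: C = 100·exp(−1.4·0.2778) = 100·0.6778 = 67.78 g/m³.

67.8 g/m³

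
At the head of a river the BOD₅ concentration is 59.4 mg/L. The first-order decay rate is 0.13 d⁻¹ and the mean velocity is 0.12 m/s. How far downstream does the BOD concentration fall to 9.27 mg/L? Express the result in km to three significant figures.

From C = C₀·e^(−kt), t = ln(C₀/C)/k = ln(59.4/9.27)/0.13 = 1.858/0.13 = 14.29 d.
Distance = v·t = 0.12 m/s × 1.235e+06 s = 1.481e+05 m = 148.1 km.

148 km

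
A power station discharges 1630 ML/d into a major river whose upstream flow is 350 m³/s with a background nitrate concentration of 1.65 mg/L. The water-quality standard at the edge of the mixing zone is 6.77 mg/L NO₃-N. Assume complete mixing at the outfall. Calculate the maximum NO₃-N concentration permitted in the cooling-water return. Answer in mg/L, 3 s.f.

102 mg/L

1630 ML/d = 18.87 m³/s.
Mass balance: 6.77·368.9 = 18.87·Cₑ + 350·1.65.
Cₑ = (2497 − 577.5) / 18.87 = 101.8 mg/L.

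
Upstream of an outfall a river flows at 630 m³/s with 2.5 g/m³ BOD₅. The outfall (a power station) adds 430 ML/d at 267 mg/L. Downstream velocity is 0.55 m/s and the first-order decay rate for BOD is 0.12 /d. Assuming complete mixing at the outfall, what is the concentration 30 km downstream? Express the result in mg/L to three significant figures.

4.24 mg/L

430 ML/d = 4.977 m³/s.
After complete mixing, C₀ = (4.977·267 + 630·2.5) / 635 = 4.573 mg/L.
Travel time t = 3e+04 m / 0.55 m/s = 5.455e+04 s = 0.6313 d.
C = 4.573·exp(−0.12·0.6313) = 4.573·0.927 = 4.239 mg/L.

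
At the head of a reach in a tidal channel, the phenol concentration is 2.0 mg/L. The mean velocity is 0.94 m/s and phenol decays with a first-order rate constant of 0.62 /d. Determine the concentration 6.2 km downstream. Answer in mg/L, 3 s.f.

Travel time t = 6.2 km / 0.94 m/s = 6200/0.94 = 6596 s = 0.07634 d.
First-order decay: C = 2.0·exp(−0.62·0.07634) = 2.0·0.9538 = 1.908 mg/L.

1.91 mg/L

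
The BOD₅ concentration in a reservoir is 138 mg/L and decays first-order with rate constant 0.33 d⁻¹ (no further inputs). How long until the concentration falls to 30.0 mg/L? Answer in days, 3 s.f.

4.62 d

t = ln(C₀/C)/k = ln(138/30.0)/0.33 = 1.526/0.33 = 4.624 d.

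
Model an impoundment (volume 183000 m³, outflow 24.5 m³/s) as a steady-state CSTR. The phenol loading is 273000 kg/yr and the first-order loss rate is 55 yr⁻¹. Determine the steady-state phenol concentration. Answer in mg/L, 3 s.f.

Outflow Q = 24.5 m³/s × 3.156e+07 s/yr = 7.732e+08 m³/yr.
Steady-state CSTR mass balance: W = Q·C + k·V·C, so C = W/(Q + kV).
Q + kV = 7.732e+08 + 55·183000 = 7.832e+08 m³/yr.
C = 273000/7.832e+08 = 0.0003486 kg/m³ = 0.3486 mg/L.

0.349 mg/L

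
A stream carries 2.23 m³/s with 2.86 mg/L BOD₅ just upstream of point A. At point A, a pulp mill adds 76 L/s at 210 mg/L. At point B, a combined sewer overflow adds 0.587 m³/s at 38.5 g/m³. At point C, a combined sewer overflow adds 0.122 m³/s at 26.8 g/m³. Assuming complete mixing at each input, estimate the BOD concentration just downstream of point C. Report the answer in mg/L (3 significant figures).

16.0 mg/L

76 L/s = 0.076 m³/s.
After input A: C = (2.23·2.86 + 0.076·210) / 2.306 = 9.687 mg/L.
After input B: C = (2.306·9.687 + 0.587·38.5) / 2.893 = 15.53 mg/L.
After input C: C = (2.893·15.53 + 0.122·26.8) / 3.015 = 15.99 mg/L.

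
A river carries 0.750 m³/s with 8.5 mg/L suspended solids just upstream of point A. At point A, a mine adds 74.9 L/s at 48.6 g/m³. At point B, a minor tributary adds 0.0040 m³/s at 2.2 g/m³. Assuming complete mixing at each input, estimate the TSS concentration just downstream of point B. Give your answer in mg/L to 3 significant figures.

12.1 mg/L

74.9 L/s = 0.0749 m³/s.
After input A: C = (0.75·8.5 + 0.0749·48.6) / 0.8249 = 12.14 mg/L.
After input B: C = (0.8249·12.14 + 0.004·2.2) / 0.8289 = 12.09 mg/L.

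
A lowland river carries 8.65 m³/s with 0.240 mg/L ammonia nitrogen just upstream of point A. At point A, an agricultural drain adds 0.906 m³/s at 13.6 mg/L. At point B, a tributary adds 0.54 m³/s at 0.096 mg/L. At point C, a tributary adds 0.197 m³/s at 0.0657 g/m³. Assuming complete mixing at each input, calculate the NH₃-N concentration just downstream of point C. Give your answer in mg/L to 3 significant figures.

After input A: C = (8.65·0.24 + 0.906·13.6) / 9.556 = 1.507 mg/L.
After input B: C = (9.556·1.507 + 0.54·0.096) / 10.1 = 1.431 mg/L.
After input C: C = (10.1·1.431 + 0.197·0.0657) / 10.29 = 1.405 mg/L.

1.41 mg/L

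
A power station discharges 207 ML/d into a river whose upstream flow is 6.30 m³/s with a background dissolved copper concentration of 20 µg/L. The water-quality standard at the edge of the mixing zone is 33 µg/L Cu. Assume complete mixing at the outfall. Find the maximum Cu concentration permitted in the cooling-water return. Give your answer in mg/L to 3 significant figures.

0.0672 mg/L

207 ML/d = 2.396 m³/s.
20 µg/L = 0.02 mg/L.
33 µg/L = 0.033 mg/L.
Mass balance: 0.033·8.696 = 2.396·Cₑ + 6.3·0.02.
Cₑ = (0.287 − 0.126) / 2.396 = 0.06718 mg/L.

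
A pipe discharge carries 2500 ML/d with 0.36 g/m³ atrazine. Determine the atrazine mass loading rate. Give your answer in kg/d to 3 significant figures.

900 kg/d

2500 ML/d = 28.94 m³/s.
Mass flux = Q·C = 28.94 m³/s × 0.36 g/m³ = 10.42 g/s.
= 10.42 g/s × 86.4 = 900 kg/d.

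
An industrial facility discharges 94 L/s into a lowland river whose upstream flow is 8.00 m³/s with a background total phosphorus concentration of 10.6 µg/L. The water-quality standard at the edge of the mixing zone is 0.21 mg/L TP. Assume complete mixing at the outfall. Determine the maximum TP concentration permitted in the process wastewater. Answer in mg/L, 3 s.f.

94 L/s = 0.094 m³/s.
10.6 µg/L = 0.0106 mg/L.
Mass balance: 0.21·8.094 = 0.094·Cₑ + 8·0.0106.
Cₑ = (1.7 − 0.0848) / 0.094 = 17.18 mg/L.

17.2 mg/L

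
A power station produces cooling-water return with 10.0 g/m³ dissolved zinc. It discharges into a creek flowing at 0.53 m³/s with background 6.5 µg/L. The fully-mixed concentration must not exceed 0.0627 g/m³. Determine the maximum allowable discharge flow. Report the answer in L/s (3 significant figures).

3.00 L/s

6.5 µg/L = 0.0065 mg/L.
Mass balance at complete mixing: C_std·(Q_w + Q_r) = Q_w·C_e + Q_r·C_b.
Rearranging, Q_w = Q_r·(C_std − C_b)/(C_e − C_std) = 0.53·(0.0627 − 0.0065) / (10 − 0.0627) = 0.002997 m³/s.
= 2.997 L/s.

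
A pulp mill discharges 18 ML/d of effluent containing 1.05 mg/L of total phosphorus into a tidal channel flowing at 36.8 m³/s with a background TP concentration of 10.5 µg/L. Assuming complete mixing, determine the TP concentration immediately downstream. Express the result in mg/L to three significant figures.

18 ML/d = 0.2083 m³/s.
10.5 µg/L = 0.0105 mg/L.
Conservation of mass across the mixing zone: C = (0.2083·1.05 + 36.8·0.0105) / (0.2083 + 36.8) = 0.6052/37.01 = 0.01635 mg/L.

0.0164 mg/L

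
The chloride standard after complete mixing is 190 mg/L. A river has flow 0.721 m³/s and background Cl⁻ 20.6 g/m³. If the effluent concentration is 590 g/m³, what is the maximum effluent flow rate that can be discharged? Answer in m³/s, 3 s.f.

Mass balance at complete mixing: C_std·(Q_w + Q_r) = Q_w·C_e + Q_r·C_b.
Rearranging, Q_w = Q_r·(C_std − C_b)/(C_e − C_std) = 0.721·(190 − 20.6) / (590 − 190) = 0.3053 m³/s.

0.305 m³/s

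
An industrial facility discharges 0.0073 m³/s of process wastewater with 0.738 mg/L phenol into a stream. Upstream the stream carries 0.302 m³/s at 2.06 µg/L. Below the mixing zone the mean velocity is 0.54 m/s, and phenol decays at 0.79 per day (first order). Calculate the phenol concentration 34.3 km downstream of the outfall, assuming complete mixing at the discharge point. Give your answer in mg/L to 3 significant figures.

0.0109 mg/L

2.06 µg/L = 0.00206 mg/L.
After complete mixing, C₀ = (0.0073·0.738 + 0.302·0.00206) / 0.3093 = 0.01943 mg/L.
Travel time t = 3.43e+04 m / 0.54 m/s = 6.352e+04 s = 0.7352 d.
C = 0.01943·exp(−0.79·0.7352) = 0.01943·0.5595 = 0.01087 mg/L.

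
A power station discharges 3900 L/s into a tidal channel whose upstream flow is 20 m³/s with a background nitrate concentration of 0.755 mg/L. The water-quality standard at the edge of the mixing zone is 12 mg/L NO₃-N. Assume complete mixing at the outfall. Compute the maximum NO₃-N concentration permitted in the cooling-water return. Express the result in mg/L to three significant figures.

3900 L/s = 3.9 m³/s.
Mass balance: 12·23.9 = 3.9·Cₑ + 20·0.755.
Cₑ = (286.8 − 15.1) / 3.9 = 69.67 mg/L.

69.7 mg/L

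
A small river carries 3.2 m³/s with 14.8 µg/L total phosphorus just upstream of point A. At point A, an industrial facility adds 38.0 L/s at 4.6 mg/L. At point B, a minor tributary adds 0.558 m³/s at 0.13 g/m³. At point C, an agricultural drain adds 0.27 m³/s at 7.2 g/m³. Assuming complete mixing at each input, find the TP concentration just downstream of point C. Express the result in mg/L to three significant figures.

14.8 µg/L = 0.0148 mg/L.
38.0 L/s = 0.038 m³/s.
After input A: C = (3.2·0.0148 + 0.038·4.6) / 3.238 = 0.06861 mg/L.
After input B: C = (3.238·0.06861 + 0.558·0.13) / 3.796 = 0.07763 mg/L.
After input C: C = (3.796·0.07763 + 0.27·7.2) / 4.066 = 0.5506 mg/L.

0.551 mg/L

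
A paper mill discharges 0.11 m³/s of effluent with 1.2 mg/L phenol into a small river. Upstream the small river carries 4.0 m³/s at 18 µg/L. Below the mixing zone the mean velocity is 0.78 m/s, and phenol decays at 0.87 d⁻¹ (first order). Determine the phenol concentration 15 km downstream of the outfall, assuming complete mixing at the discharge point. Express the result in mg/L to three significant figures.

0.0409 mg/L

18 µg/L = 0.018 mg/L.
After complete mixing, C₀ = (0.11·1.2 + 4·0.018) / 4.11 = 0.04964 mg/L.
Travel time t = 1.5e+04 m / 0.78 m/s = 1.923e+04 s = 0.2226 d.
C = 0.04964·exp(−0.87·0.2226) = 0.04964·0.824 = 0.0409 mg/L.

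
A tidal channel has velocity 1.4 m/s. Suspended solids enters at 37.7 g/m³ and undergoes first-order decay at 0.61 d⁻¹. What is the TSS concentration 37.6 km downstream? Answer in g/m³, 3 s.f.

Travel time t = 37.6 km / 1.4 m/s = 3.76e+04/1.4 = 2.686e+04 s = 0.3108 d.
First-order decay: C = 37.7·exp(−0.61·0.3108) = 37.7·0.8273 = 31.19 g/m³.

31.2 g/m³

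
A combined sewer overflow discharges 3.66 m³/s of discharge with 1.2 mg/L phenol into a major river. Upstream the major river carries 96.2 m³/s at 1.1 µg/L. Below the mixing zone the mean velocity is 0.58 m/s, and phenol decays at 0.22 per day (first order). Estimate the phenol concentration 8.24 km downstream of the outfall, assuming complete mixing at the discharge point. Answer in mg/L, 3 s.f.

1.1 µg/L = 0.0011 mg/L.
After complete mixing, C₀ = (3.66·1.2 + 96.2·0.0011) / 99.86 = 0.04504 mg/L.
Travel time t = 8240 m / 0.58 m/s = 1.421e+04 s = 0.1644 d.
C = 0.04504·exp(−0.22·0.1644) = 0.04504·0.9645 = 0.04344 mg/L.

0.0434 mg/L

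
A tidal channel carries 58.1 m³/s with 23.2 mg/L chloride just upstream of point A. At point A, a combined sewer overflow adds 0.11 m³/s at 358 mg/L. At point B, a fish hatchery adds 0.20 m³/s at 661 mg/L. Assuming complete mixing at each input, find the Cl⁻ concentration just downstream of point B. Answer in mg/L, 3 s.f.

26.0 mg/L

After input A: C = (58.1·23.2 + 0.11·358) / 58.21 = 23.83 mg/L.
After input B: C = (58.21·23.83 + 0.2·661) / 58.41 = 26.01 mg/L.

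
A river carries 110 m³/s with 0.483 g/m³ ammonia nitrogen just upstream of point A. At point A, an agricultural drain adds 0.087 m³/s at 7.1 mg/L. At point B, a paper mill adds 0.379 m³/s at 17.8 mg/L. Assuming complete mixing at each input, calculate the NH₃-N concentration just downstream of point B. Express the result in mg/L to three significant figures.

After input A: C = (110·0.483 + 0.087·7.1) / 110.1 = 0.4882 mg/L.
After input B: C = (110.1·0.4882 + 0.379·17.8) / 110.5 = 0.5476 mg/L.

0.548 mg/L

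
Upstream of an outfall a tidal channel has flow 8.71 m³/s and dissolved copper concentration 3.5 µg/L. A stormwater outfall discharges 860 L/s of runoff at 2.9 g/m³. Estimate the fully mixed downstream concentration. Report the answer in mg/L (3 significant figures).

0.264 mg/L

860 L/s = 0.86 m³/s.
3.5 µg/L = 0.0035 mg/L.
Conservation of mass across the mixing zone: C = (0.86·2.9 + 8.71·0.0035) / (0.86 + 8.71) = 2.524/9.57 = 0.2638 mg/L.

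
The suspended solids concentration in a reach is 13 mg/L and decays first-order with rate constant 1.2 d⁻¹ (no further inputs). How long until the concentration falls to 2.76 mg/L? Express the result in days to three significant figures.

1.29 d

t = ln(C₀/C)/k = ln(13/2.76)/1.2 = 1.55/1.2 = 1.291 d.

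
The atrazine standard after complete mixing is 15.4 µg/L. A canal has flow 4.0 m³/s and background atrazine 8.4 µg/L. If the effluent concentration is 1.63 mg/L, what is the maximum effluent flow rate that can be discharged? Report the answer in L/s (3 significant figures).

17.3 L/s

8.4 µg/L = 0.0084 mg/L.
15.4 µg/L = 0.0154 mg/L.
Mass balance at complete mixing: C_std·(Q_w + Q_r) = Q_w·C_e + Q_r·C_b.
Rearranging, Q_w = Q_r·(C_std − C_b)/(C_e − C_std) = 4.0·(0.0154 − 0.0084) / (1.63 − 0.0154) = 0.01734 m³/s.
= 17.34 L/s.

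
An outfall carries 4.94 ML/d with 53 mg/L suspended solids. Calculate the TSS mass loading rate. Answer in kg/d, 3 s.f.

262 kg/d

4.94 ML/d = 0.05718 m³/s.
Mass flux = Q·C = 0.05718 m³/s × 53 g/m³ = 3.03 g/s.
= 3.03 g/s × 86.4 = 261.8 kg/d.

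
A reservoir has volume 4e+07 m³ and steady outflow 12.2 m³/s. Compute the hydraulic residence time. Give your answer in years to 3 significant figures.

Q = 12.2 m³/s × 3.156e+07 s/yr = 3.85e+08 m³/yr.
Hydraulic residence time τ = V/Q = 4e+07/3.85e+08 = 0.1039 yr.

0.104 yr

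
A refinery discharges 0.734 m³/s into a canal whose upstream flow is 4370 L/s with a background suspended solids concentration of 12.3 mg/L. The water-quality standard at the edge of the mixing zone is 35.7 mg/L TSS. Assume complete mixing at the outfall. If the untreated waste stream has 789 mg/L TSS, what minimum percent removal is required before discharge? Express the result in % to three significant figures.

4370 L/s = 4.37 m³/s.
Mass balance: 35.7·5.104 = 0.734·Cₑ + 4.37·12.3.
Cₑ = (182.2 − 53.75) / 0.734 = 175 mg/L.
Required removal = 1 − 175/789 = 77.82 %.

77.8 %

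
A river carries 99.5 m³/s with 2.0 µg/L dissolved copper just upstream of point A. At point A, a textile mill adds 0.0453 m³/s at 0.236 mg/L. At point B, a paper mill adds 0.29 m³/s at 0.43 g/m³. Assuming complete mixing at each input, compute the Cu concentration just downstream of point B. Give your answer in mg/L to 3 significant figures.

0.00335 mg/L

2.0 µg/L = 0.002 mg/L.
After input A: C = (99.5·0.002 + 0.0453·0.236) / 99.55 = 0.002106 mg/L.
After input B: C = (99.55·0.002106 + 0.29·0.43) / 99.84 = 0.003349 mg/L.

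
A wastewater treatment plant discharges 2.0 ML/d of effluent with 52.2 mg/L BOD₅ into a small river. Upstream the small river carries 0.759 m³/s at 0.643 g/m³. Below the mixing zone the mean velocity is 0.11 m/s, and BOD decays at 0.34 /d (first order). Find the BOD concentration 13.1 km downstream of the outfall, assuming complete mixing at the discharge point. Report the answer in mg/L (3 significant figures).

2.0 ML/d = 0.02315 m³/s.
After complete mixing, C₀ = (0.02315·52.2 + 0.759·0.643) / 0.7821 = 2.169 mg/L.
Travel time t = 1.31e+04 m / 0.11 m/s = 1.191e+05 s = 1.378 d.
C = 2.169·exp(−0.34·1.378) = 2.169·0.6258 = 1.357 mg/L.

1.36 mg/L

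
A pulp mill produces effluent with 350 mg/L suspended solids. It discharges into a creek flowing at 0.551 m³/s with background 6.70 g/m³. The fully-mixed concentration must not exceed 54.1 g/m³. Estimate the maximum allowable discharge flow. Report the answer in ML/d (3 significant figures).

7.63 ML/d

Mass balance at complete mixing: C_std·(Q_w + Q_r) = Q_w·C_e + Q_r·C_b.
Rearranging, Q_w = Q_r·(C_std − C_b)/(C_e − C_std) = 0.551·(54.1 − 6.7) / (350 − 54.1) = 0.08826 m³/s.
= 7.626 ML/d.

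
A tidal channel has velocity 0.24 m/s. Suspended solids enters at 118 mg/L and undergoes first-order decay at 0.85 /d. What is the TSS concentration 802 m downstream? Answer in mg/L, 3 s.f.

Travel time t = 802 m / 0.24 m/s = 802/0.24 = 3342 s = 0.03868 d.
First-order decay: C = 118·exp(−0.85·0.03868) = 118·0.9677 = 114.2 mg/L.

114 mg/L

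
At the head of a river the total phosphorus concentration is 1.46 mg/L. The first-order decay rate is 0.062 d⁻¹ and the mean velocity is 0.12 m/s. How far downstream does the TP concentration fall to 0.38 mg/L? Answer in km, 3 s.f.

225 km

From C = C₀·e^(−kt), t = ln(C₀/C)/k = ln(1.46/0.38)/0.062 = 1.346/0.062 = 21.71 d.
Distance = v·t = 0.12 m/s × 1.876e+06 s = 2.251e+05 m = 225.1 km.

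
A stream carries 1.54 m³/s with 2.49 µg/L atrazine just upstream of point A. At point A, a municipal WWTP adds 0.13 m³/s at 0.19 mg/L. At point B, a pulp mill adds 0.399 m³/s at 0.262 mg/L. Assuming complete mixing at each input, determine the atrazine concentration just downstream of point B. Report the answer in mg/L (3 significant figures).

2.49 µg/L = 0.00249 mg/L.
After input A: C = (1.54·0.00249 + 0.13·0.19) / 1.67 = 0.01709 mg/L.
After input B: C = (1.67·0.01709 + 0.399·0.262) / 2.069 = 0.06432 mg/L.

0.0643 mg/L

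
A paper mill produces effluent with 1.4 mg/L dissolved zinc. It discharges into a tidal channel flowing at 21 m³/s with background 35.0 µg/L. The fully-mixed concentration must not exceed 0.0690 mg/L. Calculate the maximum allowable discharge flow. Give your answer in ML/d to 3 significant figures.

46.3 ML/d

35.0 µg/L = 0.035 mg/L.
Mass balance at complete mixing: C_std·(Q_w + Q_r) = Q_w·C_e + Q_r·C_b.
Rearranging, Q_w = Q_r·(C_std − C_b)/(C_e − C_std) = 21·(0.069 − 0.035) / (1.4 − 0.069) = 0.5364 m³/s.
= 46.35 ML/d.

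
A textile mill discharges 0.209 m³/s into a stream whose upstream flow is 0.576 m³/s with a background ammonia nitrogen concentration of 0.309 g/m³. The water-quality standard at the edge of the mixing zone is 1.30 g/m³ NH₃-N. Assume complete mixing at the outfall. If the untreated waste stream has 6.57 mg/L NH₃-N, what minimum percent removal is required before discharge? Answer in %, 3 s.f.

Mass balance: 1.3·0.785 = 0.209·Cₑ + 0.576·0.309.
Cₑ = (1.02 − 0.178) / 0.209 = 4.031 mg/L.
Required removal = 1 − 4.031/6.57 = 38.64 %.

38.6 %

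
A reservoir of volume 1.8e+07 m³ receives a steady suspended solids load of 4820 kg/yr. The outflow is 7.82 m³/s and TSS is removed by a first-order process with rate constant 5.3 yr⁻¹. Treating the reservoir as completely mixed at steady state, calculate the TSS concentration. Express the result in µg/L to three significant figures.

Outflow Q = 7.82 m³/s × 3.156e+07 s/yr = 2.468e+08 m³/yr.
Steady-state CSTR mass balance: W = Q·C + k·V·C, so C = W/(Q + kV).
Q + kV = 2.468e+08 + 5.3·1.8e+07 = 3.422e+08 m³/yr.
C = 4820/3.422e+08 = 1.409e-05 kg/m³ = 0.01409 mg/L = 14.09 µg/L.

14.1 µg/L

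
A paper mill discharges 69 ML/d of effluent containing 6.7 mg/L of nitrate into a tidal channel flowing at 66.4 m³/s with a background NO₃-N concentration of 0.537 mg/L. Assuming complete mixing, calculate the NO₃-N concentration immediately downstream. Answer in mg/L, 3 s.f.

0.610 mg/L

69 ML/d = 0.7986 m³/s.
By mass balance at complete mixing, C = (0.7986·6.7 + 66.4·0.537) / (0.7986 + 66.4) = 41.01/67.2 = 0.6102 mg/L.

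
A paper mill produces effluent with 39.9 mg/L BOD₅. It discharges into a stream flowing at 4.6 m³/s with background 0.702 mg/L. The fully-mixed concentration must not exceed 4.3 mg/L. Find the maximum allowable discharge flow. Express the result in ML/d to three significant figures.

40.2 ML/d

Mass balance at complete mixing: C_std·(Q_w + Q_r) = Q_w·C_e + Q_r·C_b.
Rearranging, Q_w = Q_r·(C_std − C_b)/(C_e − C_std) = 4.6·(4.3 − 0.702) / (39.9 − 4.3) = 0.4649 m³/s.
= 40.17 ML/d.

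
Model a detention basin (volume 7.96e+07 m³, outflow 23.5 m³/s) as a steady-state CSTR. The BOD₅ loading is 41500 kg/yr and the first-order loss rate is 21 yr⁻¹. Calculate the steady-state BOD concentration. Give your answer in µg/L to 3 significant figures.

Outflow Q = 23.5 m³/s × 3.156e+07 s/yr = 7.416e+08 m³/yr.
Steady-state CSTR mass balance: W = Q·C + k·V·C, so C = W/(Q + kV).
Q + kV = 7.416e+08 + 21·7.96e+07 = 2.413e+09 m³/yr.
C = 41500/2.413e+09 = 1.72e-05 kg/m³ = 0.0172 mg/L = 17.2 µg/L.

17.2 µg/L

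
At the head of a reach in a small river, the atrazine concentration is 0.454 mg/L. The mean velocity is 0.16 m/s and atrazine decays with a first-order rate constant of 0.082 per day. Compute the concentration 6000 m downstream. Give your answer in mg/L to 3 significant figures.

Travel time t = 6000 m / 0.16 m/s = 6000/0.16 = 3.75e+04 s = 0.434 d.
First-order decay: C = 0.454·exp(−0.082·0.434) = 0.454·0.965 = 0.4381 mg/L.

0.438 mg/L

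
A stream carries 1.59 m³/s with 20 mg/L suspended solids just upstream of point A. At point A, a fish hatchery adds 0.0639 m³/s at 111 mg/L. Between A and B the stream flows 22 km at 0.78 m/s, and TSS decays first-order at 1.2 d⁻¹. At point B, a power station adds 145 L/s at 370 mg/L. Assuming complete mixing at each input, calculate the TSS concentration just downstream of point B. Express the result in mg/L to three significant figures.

After input A: C = (1.59·20 + 0.0639·111) / 1.654 = 23.52 mg/L.
Over the 22 km reach to input B (t = 2.821e+04 s = 0.3264 d), decay gives C = 23.52·exp(−1.2·0.3264) = 15.89 mg/L.
145 L/s = 0.145 m³/s.
After input B: C = (1.654·15.89 + 0.145·370) / 1.799 = 44.44 mg/L.

44.4 mg/L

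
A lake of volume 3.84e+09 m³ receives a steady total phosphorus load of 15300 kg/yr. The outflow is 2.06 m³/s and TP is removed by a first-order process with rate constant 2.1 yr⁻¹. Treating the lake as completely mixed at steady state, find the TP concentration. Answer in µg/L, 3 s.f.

Outflow Q = 2.06 m³/s × 3.156e+07 s/yr = 6.501e+07 m³/yr.
Steady-state CSTR mass balance: W = Q·C + k·V·C, so C = W/(Q + kV).
Q + kV = 6.501e+07 + 2.1·3.84e+09 = 8.129e+09 m³/yr.
C = 15300/8.129e+09 = 1.882e-06 kg/m³ = 0.001882 mg/L = 1.882 µg/L.

1.88 µg/L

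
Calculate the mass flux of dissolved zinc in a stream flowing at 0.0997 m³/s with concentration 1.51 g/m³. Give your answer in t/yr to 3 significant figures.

4.75 t/yr

Mass flux = Q·C = 0.0997 m³/s × 1.51 g/m³ = 0.1505 g/s.
= 0.1505 g/s × 31.56 = 4.751 t/yr.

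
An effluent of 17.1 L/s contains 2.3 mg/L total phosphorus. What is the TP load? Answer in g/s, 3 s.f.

0.0393 g/s

17.1 L/s = 0.0171 m³/s.
Mass flux = Q·C = 0.0171 m³/s × 2.3 g/m³ = 0.03933 g/s.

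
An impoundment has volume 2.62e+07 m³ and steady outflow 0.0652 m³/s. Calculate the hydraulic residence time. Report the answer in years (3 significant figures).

Q = 0.0652 m³/s × 3.156e+07 s/yr = 2.058e+06 m³/yr.
Hydraulic residence time τ = V/Q = 2.62e+07/2.058e+06 = 12.73 yr.

12.7 yr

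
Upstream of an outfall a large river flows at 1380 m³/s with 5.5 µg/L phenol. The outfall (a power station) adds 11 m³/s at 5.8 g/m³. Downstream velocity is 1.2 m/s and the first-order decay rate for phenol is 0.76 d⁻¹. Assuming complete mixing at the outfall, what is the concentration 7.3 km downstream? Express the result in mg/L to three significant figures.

0.0486 mg/L

5.5 µg/L = 0.0055 mg/L.
After complete mixing, C₀ = (11·5.8 + 1380·0.0055) / 1391 = 0.05132 mg/L.
Travel time t = 7300 m / 1.2 m/s = 6083 s = 0.07041 d.
C = 0.05132·exp(−0.76·0.07041) = 0.05132·0.9479 = 0.04865 mg/L.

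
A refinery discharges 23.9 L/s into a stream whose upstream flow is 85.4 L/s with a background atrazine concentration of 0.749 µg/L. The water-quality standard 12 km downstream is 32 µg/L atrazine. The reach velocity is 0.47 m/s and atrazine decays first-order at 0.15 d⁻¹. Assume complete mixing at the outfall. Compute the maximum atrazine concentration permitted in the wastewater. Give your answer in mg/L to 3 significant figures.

0.150 mg/L

23.9 L/s = 0.0239 m³/s.
85.4 L/s = 0.0854 m³/s.
0.749 µg/L = 0.000749 mg/L.
32 µg/L = 0.032 mg/L.
Travel time to the compliance point: t = 1.2e+04/0.47 = 2.553e+04 s = 0.2955 d; decay factor exp(−0.15·0.2955) = 0.9566.
So the concentration just after mixing may be at most 0.032/0.9566 = 0.03345 mg/L.
Mass balance: 0.03345·0.1093 = 0.0239·Cₑ + 0.0854·0.000749.
Cₑ = (0.003656 − 6.396e-05) / 0.0239 = 0.1503 mg/L.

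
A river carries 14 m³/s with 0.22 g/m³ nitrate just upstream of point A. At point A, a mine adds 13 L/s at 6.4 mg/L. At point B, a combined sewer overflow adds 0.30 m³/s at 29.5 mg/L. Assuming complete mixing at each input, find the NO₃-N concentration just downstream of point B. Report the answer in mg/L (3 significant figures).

13 L/s = 0.013 m³/s.
After input A: C = (14·0.22 + 0.013·6.4) / 14.01 = 0.2257 mg/L.
After input B: C = (14.01·0.2257 + 0.3·29.5) / 14.31 = 0.8393 mg/L.

0.839 mg/L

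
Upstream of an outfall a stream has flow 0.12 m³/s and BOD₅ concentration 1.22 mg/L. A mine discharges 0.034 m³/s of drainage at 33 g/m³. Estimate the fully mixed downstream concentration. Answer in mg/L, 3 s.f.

Flow-weighted mixing gives C = (0.034·33 + 0.12·1.22) / (0.034 + 0.12) = 1.268/0.154 = 8.236 mg/L.

8.24 mg/L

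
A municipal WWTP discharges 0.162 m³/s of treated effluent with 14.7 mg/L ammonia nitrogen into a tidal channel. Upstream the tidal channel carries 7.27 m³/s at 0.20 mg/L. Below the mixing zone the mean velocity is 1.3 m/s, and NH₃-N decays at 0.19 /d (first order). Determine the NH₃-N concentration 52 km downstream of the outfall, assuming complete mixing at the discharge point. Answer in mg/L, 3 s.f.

0.473 mg/L

After complete mixing, C₀ = (0.162·14.7 + 7.27·0.2) / 7.432 = 0.5161 mg/L.
Travel time t = 5.2e+04 m / 1.3 m/s = 4e+04 s = 0.463 d.
C = 0.5161·exp(−0.19·0.463) = 0.5161·0.9158 = 0.4726 mg/L.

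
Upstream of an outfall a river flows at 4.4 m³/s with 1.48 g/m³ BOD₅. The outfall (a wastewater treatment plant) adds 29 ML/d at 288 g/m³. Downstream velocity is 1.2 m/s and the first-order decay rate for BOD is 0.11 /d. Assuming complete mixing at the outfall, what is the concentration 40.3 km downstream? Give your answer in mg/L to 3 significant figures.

20.9 mg/L

29 ML/d = 0.3356 m³/s.
After complete mixing, C₀ = (0.3356·288 + 4.4·1.48) / 4.736 = 21.79 mg/L.
Travel time t = 4.03e+04 m / 1.2 m/s = 3.358e+04 s = 0.3887 d.
C = 21.79·exp(−0.11·0.3887) = 21.79·0.9581 = 20.88 mg/L.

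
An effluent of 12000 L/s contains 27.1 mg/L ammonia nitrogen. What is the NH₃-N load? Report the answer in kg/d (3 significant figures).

28100 kg/d

12000 L/s = 12 m³/s.
Mass flux = Q·C = 12 m³/s × 27.1 g/m³ = 325.2 g/s.
= 325.2 g/s × 86.4 = 2.81e+04 kg/d.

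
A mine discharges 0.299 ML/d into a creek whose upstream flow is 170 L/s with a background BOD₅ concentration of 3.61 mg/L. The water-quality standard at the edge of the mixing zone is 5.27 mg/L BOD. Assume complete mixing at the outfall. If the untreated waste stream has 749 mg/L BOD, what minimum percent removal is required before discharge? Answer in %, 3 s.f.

0.299 ML/d = 0.003461 m³/s.
170 L/s = 0.17 m³/s.
Mass balance: 5.27·0.1735 = 0.003461·Cₑ + 0.17·3.61.
Cₑ = (0.9141 − 0.6137) / 0.003461 = 86.82 mg/L.
Required removal = 1 − 86.82/749 = 88.41 %.

88.4 %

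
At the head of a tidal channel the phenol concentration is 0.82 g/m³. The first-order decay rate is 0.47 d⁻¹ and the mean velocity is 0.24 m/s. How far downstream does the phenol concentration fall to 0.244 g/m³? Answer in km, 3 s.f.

53.5 km

From C = C₀·e^(−kt), t = ln(C₀/C)/k = ln(0.82/0.244)/0.47 = 1.212/0.47 = 2.579 d.
Distance = v·t = 0.24 m/s × 2.228e+05 s = 5.348e+04 m = 53.48 km.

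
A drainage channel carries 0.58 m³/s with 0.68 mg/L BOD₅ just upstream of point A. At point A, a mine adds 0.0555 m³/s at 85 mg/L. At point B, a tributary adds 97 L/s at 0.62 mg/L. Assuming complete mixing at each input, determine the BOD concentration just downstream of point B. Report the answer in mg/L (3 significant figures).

7.06 mg/L

After input A: C = (0.58·0.68 + 0.0555·85) / 0.6355 = 8.044 mg/L.
97 L/s = 0.097 m³/s.
After input B: C = (0.6355·8.044 + 0.097·0.62) / 0.7325 = 7.061 mg/L.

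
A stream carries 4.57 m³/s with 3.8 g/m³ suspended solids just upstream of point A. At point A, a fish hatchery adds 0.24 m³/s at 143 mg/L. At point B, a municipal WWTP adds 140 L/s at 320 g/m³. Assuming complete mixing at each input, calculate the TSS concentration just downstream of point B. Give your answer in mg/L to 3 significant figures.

19.5 mg/L

After input A: C = (4.57·3.8 + 0.24·143) / 4.81 = 10.75 mg/L.
140 L/s = 0.14 m³/s.
After input B: C = (4.81·10.75 + 0.14·320) / 4.95 = 19.49 mg/L.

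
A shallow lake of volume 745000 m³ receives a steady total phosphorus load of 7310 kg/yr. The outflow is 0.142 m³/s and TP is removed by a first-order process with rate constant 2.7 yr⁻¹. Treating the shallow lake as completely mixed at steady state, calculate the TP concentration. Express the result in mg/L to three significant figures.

Outflow Q = 0.142 m³/s × 3.156e+07 s/yr = 4.481e+06 m³/yr.
Steady-state CSTR mass balance: W = Q·C + k·V·C, so C = W/(Q + kV).
Q + kV = 4.481e+06 + 2.7·745000 = 6.493e+06 m³/yr.
C = 7310/6.493e+06 = 0.001126 kg/m³ = 1.126 mg/L.

1.13 mg/L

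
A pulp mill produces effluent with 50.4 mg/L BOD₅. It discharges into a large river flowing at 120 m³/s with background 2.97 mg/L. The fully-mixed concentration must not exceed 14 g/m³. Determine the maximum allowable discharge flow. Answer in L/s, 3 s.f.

36400 L/s

Mass balance at complete mixing: C_std·(Q_w + Q_r) = Q_w·C_e + Q_r·C_b.
Rearranging, Q_w = Q_r·(C_std − C_b)/(C_e − C_std) = 120·(14 − 2.97) / (50.4 − 14) = 36.36 m³/s.
= 3.636e+04 L/s.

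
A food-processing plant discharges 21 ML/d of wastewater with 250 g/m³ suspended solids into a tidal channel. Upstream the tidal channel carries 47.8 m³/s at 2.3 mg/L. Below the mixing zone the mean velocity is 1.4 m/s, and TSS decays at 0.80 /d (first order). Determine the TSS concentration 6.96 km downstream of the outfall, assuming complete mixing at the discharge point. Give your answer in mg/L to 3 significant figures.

3.39 mg/L

21 ML/d = 0.2431 m³/s.
After complete mixing, C₀ = (0.2431·250 + 47.8·2.3) / 48.04 = 3.553 mg/L.
Travel time t = 6960 m / 1.4 m/s = 4971 s = 0.05754 d.
C = 3.553·exp(−0.80·0.05754) = 3.553·0.955 = 3.393 mg/L.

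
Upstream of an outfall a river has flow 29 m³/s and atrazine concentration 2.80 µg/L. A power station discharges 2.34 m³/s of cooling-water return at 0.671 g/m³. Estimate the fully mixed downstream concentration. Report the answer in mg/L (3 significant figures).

2.80 µg/L = 0.0028 mg/L.
By mass balance at complete mixing, C = (2.34·0.671 + 29·0.0028) / (2.34 + 29) = 1.651/31.34 = 0.05269 mg/L.

0.0527 mg/L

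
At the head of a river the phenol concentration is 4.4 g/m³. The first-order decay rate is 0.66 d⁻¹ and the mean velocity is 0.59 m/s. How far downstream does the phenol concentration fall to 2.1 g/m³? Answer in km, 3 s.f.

From C = C₀·e^(−kt), t = ln(C₀/C)/k = ln(4.4/2.1)/0.66 = 0.7397/0.66 = 1.121 d.
Distance = v·t = 0.59 m/s × 9.683e+04 s = 5.713e+04 m = 57.13 km.

57.1 km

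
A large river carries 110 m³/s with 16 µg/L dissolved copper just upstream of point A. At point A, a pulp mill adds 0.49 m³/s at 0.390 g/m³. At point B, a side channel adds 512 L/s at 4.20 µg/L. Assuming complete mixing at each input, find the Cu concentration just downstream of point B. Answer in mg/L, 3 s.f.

0.0176 mg/L

16 µg/L = 0.016 mg/L.
After input A: C = (110·0.016 + 0.49·0.39) / 110.5 = 0.01766 mg/L.
512 L/s = 0.512 m³/s.
4.20 µg/L = 0.0042 mg/L.
After input B: C = (110.5·0.01766 + 0.512·0.0042) / 111 = 0.0176 mg/L.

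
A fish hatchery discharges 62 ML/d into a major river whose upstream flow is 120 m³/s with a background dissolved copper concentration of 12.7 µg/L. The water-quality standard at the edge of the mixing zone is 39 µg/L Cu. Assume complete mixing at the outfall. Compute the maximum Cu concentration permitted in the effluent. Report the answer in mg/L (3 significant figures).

4.44 mg/L

62 ML/d = 0.7176 m³/s.
12.7 µg/L = 0.0127 mg/L.
39 µg/L = 0.039 mg/L.
Mass balance: 0.039·120.7 = 0.7176·Cₑ + 120·0.0127.
Cₑ = (4.708 − 1.524) / 0.7176 = 4.437 mg/L.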